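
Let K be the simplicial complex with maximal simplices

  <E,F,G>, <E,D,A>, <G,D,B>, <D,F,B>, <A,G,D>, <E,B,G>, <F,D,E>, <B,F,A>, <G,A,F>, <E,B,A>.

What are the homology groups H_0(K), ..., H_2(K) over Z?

H_0 ≅ Z,  H_1 ≅ Z_2,  H_2 = 0.

Take the total order A < B < D < E < F < G on the vertex set. Then K (dimension 2) consists of the simplices:

  0-simplices (6): A, B, D, E, F, G
  1-simplices (15): AB, AD, AE, AF, AG, BD, BE, BF, BG, DE, DF, DG, EF, EG, FG
  2-simplices (10): ABE, ABF, ADE, ADG, AFG, BDF, BDG, BEG, DEF, EFG

Hence C_0 ≅ Z^6, C_1 ≅ Z^15, C_2 ≅ Z^10.

∂_1: C_1 → C_0 maps an edge to its endpoints' difference, ∂[p,q] = q − p. For instance
  ∂AD = D − A.
The 6×15 boundary matrix has rank 5 and Smith normal form diag(1,1,1,1,1).

∂_2: C_2 → C_1 sends each 2-simplex [p,q,r] to [q,r] − [p,r] + [p,q]. For instance
  ∂EFG = FG − EG + EF,
  ∂ADE = DE − AE + AD.
The 15×10 boundary matrix has rank 10 and Smith normal form diag(1,1,1,1,1,1,1,1,1,2).

From H_k ≅ ker(∂_k) / im(∂_{k+1}) we obtain:

  H_0: rank C_0 − rank ∂_1 = 6 − 5 = 1, and the invariant factors of ∂_1 are all 1, so H_0 ≅ Z.
  H_1: rank ker ∂_1 − rank ∂_2 = (15 − 5) − 10 = 0, and ∂_2 has invariant factor 2 > 1, so H_1 ≅ Z_2.
  H_2: rank ker ∂_2 − rank ∂_3 = (10 − 10) − 0 = 0, and there is no ∂_3, so H_2 ≅ 0.

As a check, the Euler characteristic is 6 − 15 + 10 = 1, which agrees with 1 − 0 + 0 = 1.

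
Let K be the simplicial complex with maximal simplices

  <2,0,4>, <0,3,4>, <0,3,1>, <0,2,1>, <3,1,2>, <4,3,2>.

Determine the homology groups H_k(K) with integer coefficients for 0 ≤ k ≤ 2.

Order the vertices as 0 < 1 < 2 < 3 < 4. Listing each simplex with vertices in this order, K has dimension 2 with simplices:

  0-simplices (5): [0], [1], [2], [3], [4]
  1-simplices (9): [0,1], [0,2], [0,3], [0,4], [1,2], [1,3], [2,3], [2,4], [3,4]
  2-simplices (6): [0,1,2], [0,1,3], [0,2,4], [0,3,4], [1,2,3], [2,3,4]

so the chain groups are C_0 ≅ Z^5, C_1 ≅ Z^9, C_2 ≅ Z^6.

The boundary map ∂_1: C_1 → C_0 maps an edge to its endpoints' difference, ∂[p,q] = q − p.
As a 5×9 matrix over Z this has rank 4, with invariant factors (1,1,1,1).

∂_2: C_2 → C_1 sends each 2-simplex [p,q,r] to [q,r] − [p,r] + [p,q]. For instance
  ∂[0,1,2] = [1,2] − [0,2] + [0,1],
  ∂[0,3,4] = [3,4] − [0,4] + [0,3].
The resulting 9×6 matrix has rank 5, and its Smith normal form has invariant factors (1,1,1,1,1).

From H_k ≅ ker(∂_k) / im(∂_{k+1}) we obtain:

  H_0: rank C_0 − rank ∂_1 = 5 − 4 = 1, and the invariant factors of ∂_1 are all 1, so H_0 ≅ Z.
  H_1: rank ker ∂_1 − rank ∂_2 = (9 − 4) − 5 = 0, and the invariant factors of ∂_2 are all 1, so H_1 ≅ 0.
  H_2: rank ker ∂_2 − rank ∂_3 = (6 − 5) − 0 = 1, and there is no ∂_3, so H_2 ≅ Z.

As a check, the Euler characteristic is 5 − 9 + 6 = 2, which agrees with 1 − 0 + 1 = 2.

H_0 ≅ Z,  H_1 = 0,  H_2 ≅ Z.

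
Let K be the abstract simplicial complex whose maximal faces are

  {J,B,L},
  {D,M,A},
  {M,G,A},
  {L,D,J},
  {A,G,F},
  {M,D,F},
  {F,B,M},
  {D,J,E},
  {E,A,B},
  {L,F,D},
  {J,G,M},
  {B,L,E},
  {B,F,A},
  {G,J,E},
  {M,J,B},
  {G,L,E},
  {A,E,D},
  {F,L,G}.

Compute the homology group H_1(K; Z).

H_1 = Z ⊕ Z/2.

K has 9 vertices, 27 edges, 18 triangles.
rank ∂_1 = 8, rank ∂_2 = 18 ⇒ b_1 = 27 − 8 − 18 = 1; ∂_2 has invariant factor(s) [2] giving torsion. So H_1 ≅ Z ⊕ Z/2.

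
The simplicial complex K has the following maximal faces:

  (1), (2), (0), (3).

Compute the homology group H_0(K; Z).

We work with the vertex ordering 0 < 1 < 2 < 3. The simplices of K, each written with vertices in increasing order, are:

  0-simplices (4): [0], [1], [2], [3]

Hence C_0 ≅ Z^4.

From H_k ≅ ker(∂_k) / im(∂_{k+1}) we obtain:

  H_0: rank C_0 − rank ∂_1 = 4 − 0 = 4, and there is no ∂_1, so H_0 ≅ Z^4.

(K is a triangulation of a set of 4 points.)

H_0 ≅ Z^4.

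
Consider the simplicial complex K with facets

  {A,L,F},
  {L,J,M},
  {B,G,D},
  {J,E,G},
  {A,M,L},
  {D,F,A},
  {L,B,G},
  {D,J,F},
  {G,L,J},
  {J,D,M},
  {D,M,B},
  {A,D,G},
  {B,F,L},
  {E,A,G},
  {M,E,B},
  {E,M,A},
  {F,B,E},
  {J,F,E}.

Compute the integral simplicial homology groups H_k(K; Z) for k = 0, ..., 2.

H_0 = Z,  H_1 = Z^2,  H_2 = Z.

Take the total order A < B < D < E < F < G < J < L < M on the vertex set. Then K (dimension 2) consists of the simplices:

  0-simplices (9): A, B, D, E, F, G, J, L, M
  1-simplices (27): AD, AE, AF, AG, AL, AM, BD, BE, BF, BG, BL, BM, DF, DG, DJ, DM, EF, EG, EJ, EM, FJ, FL, GJ, GL, JL, JM, LM
  2-simplices (18): ADF, ADG, AEG, AEM, AFL, ALM, BDG, BDM, BEF, BEM, BFL, BGL, DFJ, DJM, EFJ, EGJ, GJL, JLM

so the chain groups are C_0 ≅ Z^9, C_1 ≅ Z^27, C_2 ≅ Z^18.

The boundary map ∂_1: C_1 → C_0 is given by ∂[p,q] = [q] − [p]. For instance
  ∂AE = E − A.
This gives a 9×27 integer matrix of rank 8; reducing to Smith normal form yields diagonal entries (1,1,1,1,1,1,1,1).

∂_2: C_2 → C_1 acts by ∂[p,q,r] = [q,r] − [p,r] + [p,q]. For instance
  ∂GJL = JL − GL + GJ,
  ∂BGL = GL − BL + BG.
The 27×18 boundary matrix has rank 17 and Smith normal form diag(1,1,1,1,1,1,1,1,1,1,1,1,1,1,1,1,1).

Computing H_k = (kernel of ∂_k) / (image of ∂_{k+1}):

  H_0: rank C_0 − rank ∂_1 = 9 − 8 = 1, and the invariant factors of ∂_1 are all 1, so H_0 = Z.
  H_1: rank ker ∂_1 − rank ∂_2 = (27 − 8) − 17 = 2, and the invariant factors of ∂_2 are all 1, so H_1 = Z^2.
  H_2: rank ker ∂_2 − rank ∂_3 = (18 − 17) − 0 = 1, and there is no ∂_3, so H_2 = Z.

As a check, the Euler characteristic is 9 − 27 + 18 = 0, which agrees with 1 − 2 + 1 = 0.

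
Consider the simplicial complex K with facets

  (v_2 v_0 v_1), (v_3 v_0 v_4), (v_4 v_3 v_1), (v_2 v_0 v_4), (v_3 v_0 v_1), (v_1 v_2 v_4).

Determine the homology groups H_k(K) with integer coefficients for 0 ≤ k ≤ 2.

H_0 = Z,  H_1 = 0,  H_2 = Z.

We work with the vertex ordering v_0 < v_1 < v_2 < v_3 < v_4. The simplices of K, each written with vertices in increasing order, are:

  0-simplices (5): [v_0], [v_1], [v_2], [v_3], [v_4]
  1-simplices (9): [v_0,v_1], [v_0,v_2], [v_0,v_3], [v_0,v_4], [v_1,v_2], [v_1,v_3], [v_1,v_4], [v_2,v_4], [v_3,v_4]
  2-simplices (6): [v_0,v_1,v_2], [v_0,v_1,v_3], [v_0,v_2,v_4], [v_0,v_3,v_4], [v_1,v_2,v_4], [v_1,v_3,v_4]

Hence C_0 ≅ Z^5, C_1 ≅ Z^9, C_2 ≅ Z^6.

∂_1: C_1 → C_0 sends each edge [p,q] (with p < q) to q − p.
The 5×9 boundary matrix has rank 4 and Smith normal form diag(1,1,1,1).

∂_2: C_2 → C_1 acts by ∂[p,q,r] = [q,r] − [p,r] + [p,q]. For instance
  ∂[v_0,v_1,v_2] = [v_1,v_2] − [v_0,v_2] + [v_0,v_1],
  ∂[v_1,v_3,v_4] = [v_3,v_4] − [v_1,v_4] + [v_1,v_3].
The 9×6 boundary matrix has rank 5 and Smith normal form diag(1,1,1,1,1).

From H_k ≅ ker(∂_k) / im(∂_{k+1}) we obtain:

  H_0: rank C_0 − rank ∂_1 = 5 − 4 = 1, and the invariant factors of ∂_1 are all 1, so H_0 = Z.
  H_1: rank ker ∂_1 − rank ∂_2 = (9 − 4) − 5 = 0, and the invariant factors of ∂_2 are all 1, so H_1 = 0.
  H_2: rank ker ∂_2 − rank ∂_3 = (6 − 5) − 0 = 1, and there is no ∂_3, so H_2 = Z.

(K is a triangulation of the 2-sphere S^2.)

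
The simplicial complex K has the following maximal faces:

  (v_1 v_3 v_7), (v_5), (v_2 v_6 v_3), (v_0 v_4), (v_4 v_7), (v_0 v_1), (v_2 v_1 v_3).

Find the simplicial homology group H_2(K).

H_2 ≅ 0.

Fix the vertex order v_0 < v_1 < v_2 < v_3 < v_4 < v_5 < v_6 < v_7 and write every simplex with vertices in increasing order. Then dim K = 2 and the simplices of K are:

  0-simplices (8): [v_0], [v_1], [v_2], [v_3], [v_4], [v_5], [v_6], [v_7]
  1-simplices (10): [v_0,v_1], [v_0,v_4], [v_1,v_2], [v_1,v_3], [v_1,v_7], [v_2,v_3], [v_2,v_6], [v_3,v_6], [v_3,v_7], [v_4,v_7]
  2-simplices (3): [v_1,v_2,v_3], [v_1,v_3,v_7], [v_2,v_3,v_6]

Hence C_0 ≅ Z^8, C_1 ≅ Z^10, C_2 ≅ Z^3.

The boundary map ∂_1: C_1 → C_0 sends each edge [p,q] (with p < q) to q − p.
As a 8×10 matrix over Z this has rank 6, with invariant factors (1,1,1,1,1,1).

Boundary ∂_2: C_2 → C_1 acts by ∂[p,q,r] = [q,r] − [p,r] + [p,q]. For instance
  ∂[v_1,v_3,v_7] = [v_3,v_7] − [v_1,v_7] + [v_1,v_3],
  ∂[v_2,v_3,v_6] = [v_3,v_6] − [v_2,v_6] + [v_2,v_3].
The resulting 10×3 matrix has rank 3, and its Smith normal form has invariant factors (1,1,1).

Computing H_k = (kernel of ∂_k) / (image of ∂_{k+1}):

  H_2: rank ker ∂_2 − rank ∂_3 = (3 − 3) − 0 = 0, and there is no ∂_3, so H_2 ≅ 0.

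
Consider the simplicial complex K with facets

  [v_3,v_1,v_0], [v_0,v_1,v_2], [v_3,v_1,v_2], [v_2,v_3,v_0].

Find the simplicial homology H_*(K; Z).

H_0 ≅ Z,  H_1 = 0,  H_2 ≅ Z.

K has 4 vertices, 6 edges, 4 triangles.
rank ∂_0 = 0, rank ∂_1 = 3 ⇒ b_0 = 4 − 0 − 3 = 1; all invariant factors of ∂_1 are 1 so no torsion. So H_0 = Z.
rank ∂_1 = 3, rank ∂_2 = 3 ⇒ b_1 = 6 − 3 − 3 = 0; all invariant factors of ∂_2 are 1 so no torsion. So H_1 = 0.
rank ∂_2 = 3, rank ∂_3 = 0 ⇒ b_2 = 4 − 3 − 0 = 1. So H_2 = Z.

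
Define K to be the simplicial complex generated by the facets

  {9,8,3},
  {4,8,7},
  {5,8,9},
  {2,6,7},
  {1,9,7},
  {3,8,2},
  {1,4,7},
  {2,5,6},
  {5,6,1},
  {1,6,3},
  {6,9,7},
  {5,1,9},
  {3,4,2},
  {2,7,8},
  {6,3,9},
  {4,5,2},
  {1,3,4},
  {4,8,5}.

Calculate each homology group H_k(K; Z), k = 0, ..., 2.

H_0 = Z,  H_1 = Z × Z/2,  H_2 = 0.

We work with the vertex ordering 1 < 2 < 3 < 4 < 5 < 6 < 7 < 8 < 9. The simplices of K, each written with vertices in increasing order, are:

  0-simplices (9): [1], [2], [3], [4], [5], [6], [7], [8], [9]
  1-simplices (27): (27 of them)
  2-simplices (18): [1,3,4], [1,3,6], [1,4,7], [1,5,6], [1,5,9], [1,7,9], [2,3,4], [2,3,8], [2,4,5], [2,5,6], [2,6,7], [2,7,8], [3,6,9], [3,8,9], [4,5,8], [4,7,8], [5,8,9], [6,7,9]

so the chain groups are C_0 ≅ Z^9, C_1 ≅ Z^27, C_2 ≅ Z^18.

∂_1: C_1 → C_0 maps an edge to its endpoints' difference, ∂[p,q] = q − p.
The resulting 9×27 matrix has rank 8, and its Smith normal form has invariant factors (1,1,1,1,1,1,1,1).

∂_2: C_2 → C_1 maps a triangle to the signed sum of its edges. For instance
  ∂[1,5,9] = [5,9] − [1,9] + [1,5],
  ∂[2,4,5] = [4,5] − [2,5] + [2,4].
As a 27×18 matrix over Z this has rank 18, with invariant factors (1,1,1,1,1,1,1,1,1,1,1,1,1,1,1,1,1,2).

Reading off H_k = ker ∂_k / im ∂_{k+1}:

  H_0: rank C_0 − rank ∂_1 = 9 − 8 = 1, and the invariant factors of ∂_1 are all 1, so H_0 ≅ Z.
  H_1: rank ker ∂_1 − rank ∂_2 = (27 − 8) − 18 = 1, and ∂_2 has invariant factor 2 > 1, so H_1 ≅ Z × Z/2.
  H_2: rank ker ∂_2 − rank ∂_3 = (18 − 18) − 0 = 0, and there is no ∂_3, so H_2 ≅ 0.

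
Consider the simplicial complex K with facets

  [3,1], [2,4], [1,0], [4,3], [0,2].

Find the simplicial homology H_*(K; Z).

K has 5 vertices, 5 edges.
rank ∂_0 = 0, rank ∂_1 = 4 ⇒ b_0 = 5 − 0 − 4 = 1; all invariant factors of ∂_1 are 1 so no torsion. So H_0 ≅ Z.
rank ∂_1 = 4, rank ∂_2 = 0 ⇒ b_1 = 5 − 4 − 0 = 1. So H_1 ≅ Z.

H_0 = Z,  H_1 = Z.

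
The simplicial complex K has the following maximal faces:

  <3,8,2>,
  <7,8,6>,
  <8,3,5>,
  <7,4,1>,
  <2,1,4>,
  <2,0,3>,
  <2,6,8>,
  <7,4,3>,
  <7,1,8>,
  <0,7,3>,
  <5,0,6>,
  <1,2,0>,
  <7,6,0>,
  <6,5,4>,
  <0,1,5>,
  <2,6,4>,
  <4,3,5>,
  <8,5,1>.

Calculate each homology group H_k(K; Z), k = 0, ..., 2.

H_0 ≅ Z,  H_1 ≅ Z^2,  H_2 ≅ Z.

Fix the vertex order 0 < 1 < 2 < 3 < 4 < 5 < 6 < 7 < 8 and write every simplex with vertices in increasing order. Then dim K = 2 and the simplices of K are:

  0-simplices (9): [0], [1], [2], [3], [4], [5], [6], [7], [8]
  1-simplices (27): (27 of them)
  2-simplices (18): [0,1,2], [0,1,5], [0,2,3], [0,3,7], [0,5,6], [0,6,7], [1,2,4], [1,4,7], [1,5,8], [1,7,8], [2,3,8], [2,4,6], [2,6,8], [3,4,5], [3,4,7], [3,5,8], [4,5,6], [6,7,8]

so the chain groups are C_0 ≅ Z^9, C_1 ≅ Z^27, C_2 ≅ Z^18.

∂_1: C_1 → C_0 maps an edge to its endpoints' difference, ∂[p,q] = q − p. For instance
  ∂[0,7] = [7] − [0].
The resulting 9×27 matrix has rank 8, and its Smith normal form has invariant factors (1,1,1,1,1,1,1,1).

The boundary map ∂_2: C_2 → C_1 acts by ∂[p,q,r] = [q,r] − [p,r] + [p,q]. For instance
  ∂[1,7,8] = [7,8] − [1,8] + [1,7],
  ∂[0,6,7] = [6,7] − [0,7] + [0,6].
The 27×18 boundary matrix has rank 17 and Smith normal form diag(1,1,1,1,1,1,1,1,1,1,1,1,1,1,1,1,1).

From H_k ≅ ker(∂_k) / im(∂_{k+1}) we obtain:

  H_0: rank C_0 − rank ∂_1 = 9 − 8 = 1, and the invariant factors of ∂_1 are all 1, so H_0 ≅ Z.
  H_1: rank ker ∂_1 − rank ∂_2 = (27 − 8) − 17 = 2, and the invariant factors of ∂_2 are all 1, so H_1 ≅ Z^2.
  H_2: rank ker ∂_2 − rank ∂_3 = (18 − 17) − 0 = 1, and there is no ∂_3, so H_2 ≅ Z.

(K is a triangulation of the torus T^2.)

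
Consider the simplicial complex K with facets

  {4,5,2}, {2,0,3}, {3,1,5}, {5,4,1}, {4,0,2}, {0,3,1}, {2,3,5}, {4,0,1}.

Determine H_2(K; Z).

Order the vertices as 0 < 1 < 2 < 3 < 4 < 5. Listing each simplex with vertices in this order, K has dimension 2 with simplices:

  0-simplices (6): [0], [1], [2], [3], [4], [5]
  1-simplices (12): [0,1], [0,2], [0,3], [0,4], [1,3], [1,4], [1,5], [2,3], [2,4], [2,5], [3,5], [4,5]
  2-simplices (8): [0,1,3], [0,1,4], [0,2,3], [0,2,4], [1,3,5], [1,4,5], [2,3,5], [2,4,5]

Hence C_0 ≅ Z^6, C_1 ≅ Z^12, C_2 ≅ Z^8.

The boundary map ∂_1: C_1 → C_0 sends each edge [p,q] (with p < q) to q − p.
The 6×12 boundary matrix has rank 5 and Smith normal form diag(1,1,1,1,1).

The boundary map ∂_2: C_2 → C_1 maps a triangle to the signed sum of its edges. For instance
  ∂[1,3,5] = [3,5] − [1,5] + [1,3],
  ∂[2,3,5] = [3,5] − [2,5] + [2,3].
The resulting 12×8 matrix has rank 7, and its Smith normal form has invariant factors (1,1,1,1,1,1,1).

Now H_k = ker ∂_k / im ∂_{k+1}, so:

  H_2: rank ker ∂_2 − rank ∂_3 = (8 − 7) − 0 = 1, and there is no ∂_3, so H_2 ≅ Z.

H_2 ≅ Z.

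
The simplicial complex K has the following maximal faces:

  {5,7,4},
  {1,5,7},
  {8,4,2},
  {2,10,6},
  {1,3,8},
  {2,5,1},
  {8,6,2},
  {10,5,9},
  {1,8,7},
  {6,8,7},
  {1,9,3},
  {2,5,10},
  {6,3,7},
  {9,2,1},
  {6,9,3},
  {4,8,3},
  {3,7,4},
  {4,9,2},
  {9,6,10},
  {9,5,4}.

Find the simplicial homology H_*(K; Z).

H_0 = Z,  H_1 = Z × Z/2,  H_2 = 0.

Fix the vertex order 1 < 2 < 3 < 4 < 5 < 6 < 7 < 8 < 9 < 10 and write every simplex with vertices in increasing order. Then dim K = 2 and the simplices of K are:

  0-simplices (10): [1], [2], [3], [4], [5], [6], [7], [8], [9], [10]
  1-simplices (30): (30 of them)
  2-simplices (20): (20 of them)

so the chain groups are C_0 ≅ Z^10, C_1 ≅ Z^30, C_2 ≅ Z^20.

Boundary ∂_1: C_1 → C_0 is given by ∂[p,q] = [q] − [p]. For instance
  ∂[1,8] = [8] − [1].
The 10×30 boundary matrix has rank 9 and Smith normal form diag(1,1,1,1,1,1,1,1,1).

∂_2: C_2 → C_1 sends each 2-simplex [p,q,r] to [q,r] − [p,r] + [p,q]. For instance
  ∂[2,6,8] = [6,8] − [2,8] + [2,6],
  ∂[1,3,8] = [3,8] − [1,8] + [1,3].
The 30×20 boundary matrix has rank 20 and Smith normal form diag(1,1,1,1,1,1,1,1,1,1,1,1,1,1,1,1,1,1,1,2).

Now H_k = ker ∂_k / im ∂_{k+1}, so:

  H_0: rank C_0 − rank ∂_1 = 10 − 9 = 1, and the invariant factors of ∂_1 are all 1, so H_0 ≅ Z.
  H_1: rank ker ∂_1 − rank ∂_2 = (30 − 9) − 20 = 1, and ∂_2 has invariant factor 2 > 1, so H_1 ≅ Z × Z/2.
  H_2: rank ker ∂_2 − rank ∂_3 = (20 − 20) − 0 = 0, and there is no ∂_3, so H_2 ≅ 0.

As a check, the Euler characteristic is 10 − 30 + 20 = 0, which agrees with 1 − 1 + 0 = 0.
(K is a triangulation of the Klein bottle.)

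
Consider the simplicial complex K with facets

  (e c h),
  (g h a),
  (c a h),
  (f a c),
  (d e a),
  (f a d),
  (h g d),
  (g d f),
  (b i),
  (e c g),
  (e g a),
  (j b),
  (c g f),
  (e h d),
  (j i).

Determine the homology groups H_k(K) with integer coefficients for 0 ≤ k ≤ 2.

H_0 ≅ Z^2,  H_1 ≅ Z × Z/2,  H_2 = 0.

K has 10 vertices, 21 edges, 12 triangles.
rank ∂_0 = 0, rank ∂_1 = 8 ⇒ b_0 = 10 − 0 − 8 = 2; all invariant factors of ∂_1 are 1 so no torsion. So H_0 = Z^2.
rank ∂_1 = 8, rank ∂_2 = 12 ⇒ b_1 = 21 − 8 − 12 = 1; ∂_2 has invariant factor(s) [2] giving torsion. So H_1 = Z × Z/2.
rank ∂_2 = 12, rank ∂_3 = 0 ⇒ b_2 = 12 − 12 − 0 = 0. So H_2 = 0.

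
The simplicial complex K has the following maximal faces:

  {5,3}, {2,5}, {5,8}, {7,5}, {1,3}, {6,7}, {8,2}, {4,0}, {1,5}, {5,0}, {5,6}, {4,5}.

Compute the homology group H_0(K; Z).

H_0 ≅ Z.

Order the vertices as 0 < 1 < 2 < 3 < 4 < 5 < 6 < 7 < 8. Listing each simplex with vertices in this order, K has dimension 1 with simplices:

  0-simplices (9): [0], [1], [2], [3], [4], [5], [6], [7], [8]
  1-simplices (12): [0,4], [0,5], [1,3], [1,5], [2,5], [2,8], [3,5], [4,5], [5,6], [5,7], [5,8], [6,7]

so the chain groups are C_0 ≅ Z^9, C_1 ≅ Z^12.

Boundary ∂_1: C_1 → C_0 is given by ∂[p,q] = [q] − [p].
As a 9×12 matrix over Z this has rank 8, with invariant factors (1,1,1,1,1,1,1,1).

Reading off H_k = ker ∂_k / im ∂_{k+1}:

  H_0: rank C_0 − rank ∂_1 = 9 − 8 = 1, and the invariant factors of ∂_1 are all 1, so H_0 = Z.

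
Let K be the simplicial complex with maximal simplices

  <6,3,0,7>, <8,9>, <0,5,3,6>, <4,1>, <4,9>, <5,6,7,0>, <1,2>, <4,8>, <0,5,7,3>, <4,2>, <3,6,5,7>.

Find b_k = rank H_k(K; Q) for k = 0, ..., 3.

b_0 = 2, b_1 = 2, b_2 = 0, b_3 = 1.

Order the vertices as 0 < 1 < 2 < 3 < 4 < 5 < 6 < 7 < 8 < 9. Listing each simplex with vertices in this order, K has dimension 3 with simplices:

  0-simplices (10): [0], [1], [2], [3], [4], [5], [6], [7], [8], [9]
  1-simplices (16): [0,3], [0,5], [0,6], [0,7], [1,2], [1,4], [2,4], [3,5], [3,6], [3,7], [4,8], [4,9], [5,6], [5,7], [6,7], [8,9]
  2-simplices (10): [0,3,5], [0,3,6], [0,3,7], [0,5,6], [0,5,7], [0,6,7], [3,5,6], [3,5,7], [3,6,7], [5,6,7]
  3-simplices (5): [0,3,5,6], [0,3,5,7], [0,3,6,7], [0,5,6,7], [3,5,6,7]

giving chain groups C_0 ≅ Z^10, C_1 ≅ Z^16, C_2 ≅ Z^10, C_3 ≅ Z^5.

∂_1: C_1 → C_0 maps an edge to its endpoints' difference, ∂[p,q] = q − p. For instance
  ∂[1,2] = [2] − [1].
This gives a 10×16 integer matrix of rank 8; reducing to Smith normal form yields diagonal entries (1,1,1,1,1,1,1,1).

The boundary map ∂_2: C_2 → C_1 maps a triangle to the signed sum of its edges. For instance
  ∂[0,6,7] = [6,7] − [0,7] + [0,6],
  ∂[0,3,6] = [3,6] − [0,6] + [0,3].
As a 16×10 matrix over Z this has rank 6, with invariant factors (1,1,1,1,1,1).

∂_3: C_3 → C_2 sends each 3-simplex σ to the alternating sum Σ_i (−1)^i (σ with its i-th vertex removed). For instance
  ∂[0,5,6,7] = [5,6,7] − [0,6,7] + [0,5,7] − [0,5,6],
  ∂[0,3,5,6] = [3,5,6] − [0,5,6] + [0,3,6] − [0,3,5].
As a 10×5 matrix over Z this has rank 4, with invariant factors (1,1,1,1).

Reading off H_k = ker ∂_k / im ∂_{k+1}:

  H_0: rank C_0 − rank ∂_1 = 10 − 8 = 2, and the invariant factors of ∂_1 are all 1, so H_0 = Z^2.
  H_1: rank ker ∂_1 − rank ∂_2 = (16 − 8) − 6 = 2, and the invariant factors of ∂_2 are all 1, so H_1 = Z^2.
  H_2: rank ker ∂_2 − rank ∂_3 = (10 − 6) − 4 = 0, and the invariant factors of ∂_3 are all 1, so H_2 = 0.
  H_3: rank ker ∂_3 − rank ∂_4 = (5 − 4) − 0 = 1, and there is no ∂_4, so H_3 = Z.

Hence the Betti numbers are b_0 = 2, b_1 = 2, b_2 = 0, b_3 = 1.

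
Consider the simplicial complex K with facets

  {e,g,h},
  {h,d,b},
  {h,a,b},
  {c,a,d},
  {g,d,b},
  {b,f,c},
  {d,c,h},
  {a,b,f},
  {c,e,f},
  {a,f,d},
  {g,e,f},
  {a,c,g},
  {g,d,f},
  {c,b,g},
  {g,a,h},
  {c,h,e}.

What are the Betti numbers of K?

b_0 = 1, b_1 = 2, b_2 = 1.

We work with the vertex ordering a < b < c < d < e < f < g < h. The simplices of K, each written with vertices in increasing order, are:

  0-simplices (8): a, b, c, d, e, f, g, h
  1-simplices (24): ab, ac, ad, af, ag, ah, bc, bd, bf, bg, bh, cd, ce, cf, cg, ch, df, dg, dh, ef, eg, eh, fg, gh
  2-simplices (16): abf, abh, acd, acg, adf, agh, bcf, bcg, bdg, bdh, cdh, cef, ceh, dfg, efg, egh

so the chain groups are C_0 ≅ Z^8, C_1 ≅ Z^24, C_2 ≅ Z^16.

Boundary ∂_1: C_1 → C_0 sends each edge [p,q] (with p < q) to q − p. For instance
  ∂bg = g − b.
The resulting 8×24 matrix has rank 7, and its Smith normal form has invariant factors (1,1,1,1,1,1,1).

Boundary ∂_2: C_2 → C_1 acts by ∂[p,q,r] = [q,r] − [p,r] + [p,q]. For instance
  ∂bcf = cf − bf + bc,
  ∂abf = bf − af + ab.
As a 24×16 matrix over Z this has rank 15, with invariant factors (1,1,1,1,1,1,1,1,1,1,1,1,1,1,1).

Reading off H_k = ker ∂_k / im ∂_{k+1}:

  H_0: rank C_0 − rank ∂_1 = 8 − 7 = 1, and the invariant factors of ∂_1 are all 1, so H_0 = Z.
  H_1: rank ker ∂_1 − rank ∂_2 = (24 − 7) − 15 = 2, and the invariant factors of ∂_2 are all 1, so H_1 = Z^2.
  H_2: rank ker ∂_2 − rank ∂_3 = (16 − 15) − 0 = 1, and there is no ∂_3, so H_2 = Z.

As a check, the Euler characteristic is 8 − 24 + 16 = 0, which agrees with 1 − 2 + 1 = 0.
(K is a triangulation of the torus T^2.)

Hence the Betti numbers are b_0 = 1, b_1 = 2, b_2 = 1.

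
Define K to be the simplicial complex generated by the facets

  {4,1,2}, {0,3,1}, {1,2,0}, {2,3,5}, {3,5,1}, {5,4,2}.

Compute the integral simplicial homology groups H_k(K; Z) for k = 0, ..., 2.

H_0 ≅ Z,  H_1 ≅ Z,  H_2 = 0.

K has 6 vertices, 12 edges, 6 triangles.
rank ∂_0 = 0, rank ∂_1 = 5 ⇒ b_0 = 6 − 0 − 5 = 1; all invariant factors of ∂_1 are 1 so no torsion. So H_0 ≅ Z.
rank ∂_1 = 5, rank ∂_2 = 6 ⇒ b_1 = 12 − 5 − 6 = 1; all invariant factors of ∂_2 are 1 so no torsion. So H_1 ≅ Z.
rank ∂_2 = 6, rank ∂_3 = 0 ⇒ b_2 = 6 − 6 − 0 = 0. So H_2 ≅ 0.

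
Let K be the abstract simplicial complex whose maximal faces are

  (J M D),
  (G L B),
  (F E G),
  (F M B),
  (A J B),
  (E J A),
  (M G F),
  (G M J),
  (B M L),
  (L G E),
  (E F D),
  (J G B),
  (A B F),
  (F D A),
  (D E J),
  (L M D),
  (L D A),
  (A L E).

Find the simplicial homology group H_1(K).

H_1 = Z ⊕ Z/2.

We work with the vertex ordering A < B < D < E < F < G < J < L < M. The simplices of K, each written with vertices in increasing order, are:

  0-simplices (9): A, B, D, E, F, G, J, L, M
  1-simplices (27): AB, AD, AE, AF, AJ, AL, BF, BG, BJ, BL, BM, DE, DF, DJ, DL, DM, EF, EG, EJ, EL, FG, FM, GJ, GL, GM, JM, LM
  2-simplices (18): ABF, ABJ, ADF, ADL, AEJ, AEL, BFM, BGJ, BGL, BLM, DEF, DEJ, DJM, DLM, EFG, EGL, FGM, GJM

Hence C_0 ≅ Z^9, C_1 ≅ Z^27, C_2 ≅ Z^18.

Boundary ∂_1: C_1 → C_0 is given by ∂[p,q] = [q] − [p].
As a 9×27 matrix over Z this has rank 8, with invariant factors (1,1,1,1,1,1,1,1).

Boundary ∂_2: C_2 → C_1 sends each 2-simplex [p,q,r] to [q,r] − [p,r] + [p,q]. For instance
  ∂DJM = JM − DM + DJ,
  ∂DEF = EF − DF + DE.
The resulting 27×18 matrix has rank 18, and its Smith normal form has invariant factors (1,1,1,1,1,1,1,1,1,1,1,1,1,1,1,1,1,2).

From H_k ≅ ker(∂_k) / im(∂_{k+1}) we obtain:

  H_1: rank ker ∂_1 − rank ∂_2 = (27 − 8) − 18 = 1, and ∂_2 has invariant factor 2 > 1, so H_1 = Z ⊕ Z/2.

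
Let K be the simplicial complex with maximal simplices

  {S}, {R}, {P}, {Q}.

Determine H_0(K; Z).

We work with the vertex ordering P < Q < R < S. The simplices of K, each written with vertices in increasing order, are:

  0-simplices (4): P, Q, R, S

so the chain groups are C_0 ≅ Z^4.

From H_k ≅ ker(∂_k) / im(∂_{k+1}) we obtain:

  H_0: rank C_0 − rank ∂_1 = 4 − 0 = 4, and there is no ∂_1, so H_0 ≅ Z^4.

H_0 = Z^4.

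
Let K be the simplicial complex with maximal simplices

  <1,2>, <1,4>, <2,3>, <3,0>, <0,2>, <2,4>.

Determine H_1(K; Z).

H_1 ≅ Z^2.

K has 5 vertices, 6 edges.
rank ∂_1 = 4, rank ∂_2 = 0 ⇒ b_1 = 6 − 4 − 0 = 2. So H_1 = Z^2.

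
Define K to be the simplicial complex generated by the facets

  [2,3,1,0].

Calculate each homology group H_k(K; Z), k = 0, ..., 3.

We work with the vertex ordering 0 < 1 < 2 < 3. The simplices of K, each written with vertices in increasing order, are:

  0-simplices (4): [0], [1], [2], [3]
  1-simplices (6): [0,1], [0,2], [0,3], [1,2], [1,3], [2,3]
  2-simplices (4): [0,1,2], [0,1,3], [0,2,3], [1,2,3]
  3-simplices (1): [0,1,2,3]

giving chain groups C_0 ≅ Z^4, C_1 ≅ Z^6, C_2 ≅ Z^4, C_3 ≅ Z^1.

∂_1: C_1 → C_0 sends each edge [p,q] (with p < q) to q − p. For instance
  ∂[0,2] = [2] − [0].
This gives a 4×6 integer matrix of rank 3; reducing to Smith normal form yields diagonal entries (1,1,1).

Boundary ∂_2: C_2 → C_1 sends each 2-simplex [p,q,r] to [q,r] − [p,r] + [p,q]. For instance
  ∂[0,1,2] = [1,2] − [0,2] + [0,1],
  ∂[1,2,3] = [2,3] − [1,3] + [1,2].
The resulting 6×4 matrix has rank 3, and its Smith normal form has invariant factors (1,1,1).

The boundary map ∂_3: C_3 → C_2 sends each 3-simplex σ to the alternating sum Σ_i (−1)^i (σ with its i-th vertex removed). For instance
  ∂[0,1,2,3] = [1,2,3] − [0,2,3] + [0,1,3] − [0,1,2].
This gives a 4×1 integer matrix of rank 1; reducing to Smith normal form yields diagonal entries (1).

Reading off H_k = ker ∂_k / im ∂_{k+1}:

  H_0: rank C_0 − rank ∂_1 = 4 − 3 = 1, and the invariant factors of ∂_1 are all 1, so H_0 = Z.
  H_1: rank ker ∂_1 − rank ∂_2 = (6 − 3) − 3 = 0, and the invariant factors of ∂_2 are all 1, so H_1 = 0.
  H_2: rank ker ∂_2 − rank ∂_3 = (4 − 3) − 1 = 0, and the invariant factors of ∂_3 are all 1, so H_2 = 0.
  H_3: rank ker ∂_3 − rank ∂_4 = (1 − 1) − 0 = 0, and there is no ∂_4, so H_3 = 0.

H_0 ≅ Z,  H_1 = 0,  H_2 = 0,  H_3 = 0.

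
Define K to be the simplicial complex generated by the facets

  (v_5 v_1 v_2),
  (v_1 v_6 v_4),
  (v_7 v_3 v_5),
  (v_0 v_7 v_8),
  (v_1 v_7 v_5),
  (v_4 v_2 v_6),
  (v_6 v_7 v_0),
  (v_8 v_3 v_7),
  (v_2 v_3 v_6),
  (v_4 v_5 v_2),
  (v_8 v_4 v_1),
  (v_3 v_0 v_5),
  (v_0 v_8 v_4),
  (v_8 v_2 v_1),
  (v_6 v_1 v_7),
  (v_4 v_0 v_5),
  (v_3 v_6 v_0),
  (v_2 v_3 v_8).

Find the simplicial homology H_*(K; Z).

Fix the vertex order v_0 < v_1 < v_2 < v_3 < v_4 < v_5 < v_6 < v_7 < v_8 and write every simplex with vertices in increasing order. Then dim K = 2 and the simplices of K are:

  0-simplices (9): [v_0], [v_1], [v_2], [v_3], [v_4], [v_5], [v_6], [v_7], [v_8]
  1-simplices (27): (27 of them)
  2-simplices (18): (18 of them)

so the chain groups are C_0 ≅ Z^9, C_1 ≅ Z^27, C_2 ≅ Z^18.

∂_1: C_1 → C_0 maps an edge to its endpoints' difference, ∂[p,q] = q − p. For instance
  ∂[v_0,v_7] = [v_7] − [v_0].
As a 9×27 matrix over Z this has rank 8, with invariant factors (1,1,1,1,1,1,1,1).

Boundary ∂_2: C_2 → C_1 maps a triangle to the signed sum of its edges. For instance
  ∂[v_0,v_3,v_5] = [v_3,v_5] − [v_0,v_5] + [v_0,v_3],
  ∂[v_0,v_6,v_7] = [v_6,v_7] − [v_0,v_7] + [v_0,v_6].
This gives a 27×18 integer matrix of rank 18; reducing to Smith normal form yields diagonal entries (1,1,1,1,1,1,1,1,1,1,1,1,1,1,1,1,1,2).

Reading off H_k = ker ∂_k / im ∂_{k+1}:

  H_0: rank C_0 − rank ∂_1 = 9 − 8 = 1, and the invariant factors of ∂_1 are all 1, so H_0 = Z.
  H_1: rank ker ∂_1 − rank ∂_2 = (27 − 8) − 18 = 1, and ∂_2 has invariant factor 2 > 1, so H_1 = Z ⊕ Z/2Z.
  H_2: rank ker ∂_2 − rank ∂_3 = (18 − 18) − 0 = 0, and there is no ∂_3, so H_2 = 0.

H_0 ≅ Z,  H_1 ≅ Z ⊕ Z/2Z,  H_2 = 0.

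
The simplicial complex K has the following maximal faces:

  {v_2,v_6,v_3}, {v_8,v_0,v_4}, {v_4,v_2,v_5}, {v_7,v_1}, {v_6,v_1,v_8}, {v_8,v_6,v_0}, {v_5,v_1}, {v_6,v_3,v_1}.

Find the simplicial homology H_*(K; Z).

H_0 ≅ Z,  H_1 ≅ Z^2,  H_2 = 0.

Fix the vertex order v_0 < v_1 < v_2 < v_3 < v_4 < v_5 < v_6 < v_7 < v_8 and write every simplex with vertices in increasing order. Then dim K = 2 and the simplices of K are:

  0-simplices (9): [v_0], [v_1], [v_2], [v_3], [v_4], [v_5], [v_6], [v_7], [v_8]
  1-simplices (16): (16 of them)
  2-simplices (6): [v_0,v_4,v_8], [v_0,v_6,v_8], [v_1,v_3,v_6], [v_1,v_6,v_8], [v_2,v_3,v_6], [v_2,v_4,v_5]

so the chain groups are C_0 ≅ Z^9, C_1 ≅ Z^16, C_2 ≅ Z^6.

Boundary ∂_1: C_1 → C_0 sends each edge [p,q] (with p < q) to q − p.
The 9×16 boundary matrix has rank 8 and Smith normal form diag(1,1,1,1,1,1,1,1).

Boundary ∂_2: C_2 → C_1 sends each 2-simplex [p,q,r] to [q,r] − [p,r] + [p,q]. For instance
  ∂[v_2,v_3,v_6] = [v_3,v_6] − [v_2,v_6] + [v_2,v_3],
  ∂[v_2,v_4,v_5] = [v_4,v_5] − [v_2,v_5] + [v_2,v_4].
This gives a 16×6 integer matrix of rank 6; reducing to Smith normal form yields diagonal entries (1,1,1,1,1,1).

From H_k ≅ ker(∂_k) / im(∂_{k+1}) we obtain:

  H_0: rank C_0 − rank ∂_1 = 9 − 8 = 1, and the invariant factors of ∂_1 are all 1, so H_0 ≅ Z.
  H_1: rank ker ∂_1 − rank ∂_2 = (16 − 8) − 6 = 2, and the invariant factors of ∂_2 are all 1, so H_1 ≅ Z^2.
  H_2: rank ker ∂_2 − rank ∂_3 = (6 − 6) − 0 = 0, and there is no ∂_3, so H_2 ≅ 0.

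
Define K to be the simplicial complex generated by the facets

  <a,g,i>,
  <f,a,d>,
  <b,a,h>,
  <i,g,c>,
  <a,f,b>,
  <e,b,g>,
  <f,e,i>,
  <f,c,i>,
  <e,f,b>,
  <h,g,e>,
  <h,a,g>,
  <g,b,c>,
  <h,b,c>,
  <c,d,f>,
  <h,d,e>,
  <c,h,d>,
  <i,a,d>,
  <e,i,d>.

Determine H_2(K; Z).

Order the vertices as a < b < c < d < e < f < g < h < i. Listing each simplex with vertices in this order, K has dimension 2 with simplices:

  0-simplices (9): a, b, c, d, e, f, g, h, i
  1-simplices (27): ab, ad, af, ag, ah, ai, bc, be, bf, bg, bh, cd, cf, cg, ch, ci, de, df, dh, di, ef, eg, eh, ei, fi, gh, gi
  2-simplices (18): abf, abh, adf, adi, agh, agi, bcg, bch, bef, beg, cdf, cdh, cfi, cgi, deh, dei, efi, egh

Hence C_0 ≅ Z^9, C_1 ≅ Z^27, C_2 ≅ Z^18.

∂_1: C_1 → C_0 maps an edge to its endpoints' difference, ∂[p,q] = q − p. For instance
  ∂bf = f − b.
As a 9×27 matrix over Z this has rank 8, with invariant factors (1,1,1,1,1,1,1,1).

∂_2: C_2 → C_1 maps a triangle to the signed sum of its edges. For instance
  ∂agh = gh − ah + ag,
  ∂deh = eh − dh + de.
The resulting 27×18 matrix has rank 18, and its Smith normal form has invariant factors (1,1,1,1,1,1,1,1,1,1,1,1,1,1,1,1,1,2).

From H_k ≅ ker(∂_k) / im(∂_{k+1}) we obtain:

  H_2: rank ker ∂_2 − rank ∂_3 = (18 − 18) − 0 = 0, and there is no ∂_3, so H_2 ≅ 0.

H_2 = 0.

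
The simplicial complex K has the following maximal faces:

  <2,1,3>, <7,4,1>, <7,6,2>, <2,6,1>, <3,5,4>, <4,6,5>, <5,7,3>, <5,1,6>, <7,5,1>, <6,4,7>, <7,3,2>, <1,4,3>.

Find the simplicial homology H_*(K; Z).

H_0 = Z,  H_1 = Z/2Z,  H_2 = 0.

Take the total order 1 < 2 < 3 < 4 < 5 < 6 < 7 on the vertex set. Then K (dimension 2) consists of the simplices:

  0-simplices (7): [1], [2], [3], [4], [5], [6], [7]
  1-simplices (18): [1,2], [1,3], [1,4], [1,5], [1,6], [1,7], [2,3], [2,6], [2,7], [3,4], [3,5], [3,7], [4,5], [4,6], [4,7], [5,6], [5,7], [6,7]
  2-simplices (12): [1,2,3], [1,2,6], [1,3,4], [1,4,7], [1,5,6], [1,5,7], [2,3,7], [2,6,7], [3,4,5], [3,5,7], [4,5,6], [4,6,7]

so the chain groups are C_0 ≅ Z^7, C_1 ≅ Z^18, C_2 ≅ Z^12.

∂_1: C_1 → C_0 sends each edge [p,q] (with p < q) to q − p. For instance
  ∂[5,6] = [6] − [5].
This gives a 7×18 integer matrix of rank 6; reducing to Smith normal form yields diagonal entries (1,1,1,1,1,1).

∂_2: C_2 → C_1 maps a triangle to the signed sum of its edges. For instance
  ∂[1,5,6] = [5,6] − [1,6] + [1,5],
  ∂[3,4,5] = [4,5] − [3,5] + [3,4].
As a 18×12 matrix over Z this has rank 12, with invariant factors (1,1,1,1,1,1,1,1,1,1,1,2).

Now H_k = ker ∂_k / im ∂_{k+1}, so:

  H_0: rank C_0 − rank ∂_1 = 7 − 6 = 1, and the invariant factors of ∂_1 are all 1, so H_0 ≅ Z.
  H_1: rank ker ∂_1 − rank ∂_2 = (18 − 6) − 12 = 0, and ∂_2 has invariant factor 2 > 1, so H_1 ≅ Z/2Z.
  H_2: rank ker ∂_2 − rank ∂_3 = (12 − 12) − 0 = 0, and there is no ∂_3, so H_2 ≅ 0.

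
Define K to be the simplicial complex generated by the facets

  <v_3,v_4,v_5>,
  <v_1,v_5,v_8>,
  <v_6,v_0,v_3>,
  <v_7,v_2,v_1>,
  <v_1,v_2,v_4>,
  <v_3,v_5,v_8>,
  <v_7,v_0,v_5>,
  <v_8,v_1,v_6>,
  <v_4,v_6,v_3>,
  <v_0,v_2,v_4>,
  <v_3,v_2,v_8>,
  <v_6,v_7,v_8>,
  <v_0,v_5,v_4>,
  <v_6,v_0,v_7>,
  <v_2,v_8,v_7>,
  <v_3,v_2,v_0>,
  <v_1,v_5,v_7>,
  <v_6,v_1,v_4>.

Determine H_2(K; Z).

H_2 = 0.

Fix the vertex order v_0 < v_1 < v_2 < v_3 < v_4 < v_5 < v_6 < v_7 < v_8 and write every simplex with vertices in increasing order. Then dim K = 2 and the simplices of K are:

  0-simplices (9): [v_0], [v_1], [v_2], [v_3], [v_4], [v_5], [v_6], [v_7], [v_8]
  1-simplices (27): (27 of them)
  2-simplices (18): (18 of them)

giving chain groups C_0 ≅ Z^9, C_1 ≅ Z^27, C_2 ≅ Z^18.

∂_1: C_1 → C_0 sends each edge [p,q] (with p < q) to q − p.
This gives a 9×27 integer matrix of rank 8; reducing to Smith normal form yields diagonal entries (1,1,1,1,1,1,1,1).

∂_2: C_2 → C_1 maps a triangle to the signed sum of its edges. For instance
  ∂[v_3,v_5,v_8] = [v_5,v_8] − [v_3,v_8] + [v_3,v_5],
  ∂[v_3,v_4,v_6] = [v_4,v_6] − [v_3,v_6] + [v_3,v_4].
This gives a 27×18 integer matrix of rank 18; reducing to Smith normal form yields diagonal entries (1,1,1,1,1,1,1,1,1,1,1,1,1,1,1,1,1,2).

From H_k ≅ ker(∂_k) / im(∂_{k+1}) we obtain:

  H_2: rank ker ∂_2 − rank ∂_3 = (18 − 18) − 0 = 0, and there is no ∂_3, so H_2 = 0.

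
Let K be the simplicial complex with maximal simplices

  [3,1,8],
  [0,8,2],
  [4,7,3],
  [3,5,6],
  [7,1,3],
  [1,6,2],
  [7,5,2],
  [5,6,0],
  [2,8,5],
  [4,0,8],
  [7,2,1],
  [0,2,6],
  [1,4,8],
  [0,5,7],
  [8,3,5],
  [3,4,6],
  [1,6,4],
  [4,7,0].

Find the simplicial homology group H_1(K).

H_1 = Z ⊕ Z/2.

Fix the vertex order 0 < 1 < 2 < 3 < 4 < 5 < 6 < 7 < 8 and write every simplex with vertices in increasing order. Then dim K = 2 and the simplices of K are:

  0-simplices (9): [0], [1], [2], [3], [4], [5], [6], [7], [8]
  1-simplices (27): (27 of them)
  2-simplices (18): [0,2,6], [0,2,8], [0,4,7], [0,4,8], [0,5,6], [0,5,7], [1,2,6], [1,2,7], [1,3,7], [1,3,8], [1,4,6], [1,4,8], [2,5,7], [2,5,8], [3,4,6], [3,4,7], [3,5,6], [3,5,8]

giving chain groups C_0 ≅ Z^9, C_1 ≅ Z^27, C_2 ≅ Z^18.

Boundary ∂_1: C_1 → C_0 is given by ∂[p,q] = [q] − [p].
This gives a 9×27 integer matrix of rank 8; reducing to Smith normal form yields diagonal entries (1,1,1,1,1,1,1,1).

∂_2: C_2 → C_1 maps a triangle to the signed sum of its edges. For instance
  ∂[2,5,7] = [5,7] − [2,7] + [2,5],
  ∂[1,3,7] = [3,7] − [1,7] + [1,3].
The resulting 27×18 matrix has rank 18, and its Smith normal form has invariant factors (1,1,1,1,1,1,1,1,1,1,1,1,1,1,1,1,1,2).

Now H_k = ker ∂_k / im ∂_{k+1}, so:

  H_1: rank ker ∂_1 − rank ∂_2 = (27 − 8) − 18 = 1, and ∂_2 has invariant factor 2 > 1, so H_1 = Z ⊕ Z/2.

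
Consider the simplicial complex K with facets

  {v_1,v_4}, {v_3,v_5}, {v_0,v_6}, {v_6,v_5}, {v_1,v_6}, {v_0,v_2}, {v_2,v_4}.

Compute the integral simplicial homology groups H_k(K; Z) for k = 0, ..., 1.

H_0 ≅ Z,  H_1 ≅ Z.

Fix the vertex order v_0 < v_1 < v_2 < v_3 < v_4 < v_5 < v_6 and write every simplex with vertices in increasing order. Then dim K = 1 and the simplices of K are:

  0-simplices (7): [v_0], [v_1], [v_2], [v_3], [v_4], [v_5], [v_6]
  1-simplices (7): [v_0,v_2], [v_0,v_6], [v_1,v_4], [v_1,v_6], [v_2,v_4], [v_3,v_5], [v_5,v_6]

so the chain groups are C_0 ≅ Z^7, C_1 ≅ Z^7.

The boundary map ∂_1: C_1 → C_0 sends each edge [p,q] (with p < q) to q − p. For instance
  ∂[v_1,v_4] = [v_4] − [v_1].
The 7×7 boundary matrix has rank 6 and Smith normal form diag(1,1,1,1,1,1).

From H_k ≅ ker(∂_k) / im(∂_{k+1}) we obtain:

  H_0: rank C_0 − rank ∂_1 = 7 − 6 = 1, and the invariant factors of ∂_1 are all 1, so H_0 = Z.
  H_1: rank ker ∂_1 − rank ∂_2 = (7 − 6) − 0 = 1, and there is no ∂_2, so H_1 = Z.

As a check, the Euler characteristic is 7 − 7 = 0, which agrees with 1 − 1 = 0.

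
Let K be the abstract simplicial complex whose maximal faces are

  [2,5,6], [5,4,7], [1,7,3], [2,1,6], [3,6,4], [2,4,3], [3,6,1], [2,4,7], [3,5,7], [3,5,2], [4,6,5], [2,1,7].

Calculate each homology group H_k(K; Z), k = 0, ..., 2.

H_0 ≅ Z,  H_1 ≅ Z/2,  H_2 = 0.

We work with the vertex ordering 1 < 2 < 3 < 4 < 5 < 6 < 7. The simplices of K, each written with vertices in increasing order, are:

  0-simplices (7): [1], [2], [3], [4], [5], [6], [7]
  1-simplices (18): [1,2], [1,3], [1,6], [1,7], [2,3], [2,4], [2,5], [2,6], [2,7], [3,4], [3,5], [3,6], [3,7], [4,5], [4,6], [4,7], [5,6], [5,7]
  2-simplices (12): [1,2,6], [1,2,7], [1,3,6], [1,3,7], [2,3,4], [2,3,5], [2,4,7], [2,5,6], [3,4,6], [3,5,7], [4,5,6], [4,5,7]

Hence C_0 ≅ Z^7, C_1 ≅ Z^18, C_2 ≅ Z^12.

Boundary ∂_1: C_1 → C_0 is given by ∂[p,q] = [q] − [p].
This gives a 7×18 integer matrix of rank 6; reducing to Smith normal form yields diagonal entries (1,1,1,1,1,1).

The boundary map ∂_2: C_2 → C_1 acts by ∂[p,q,r] = [q,r] − [p,r] + [p,q]. For instance
  ∂[2,3,5] = [3,5] − [2,5] + [2,3],
  ∂[1,2,7] = [2,7] − [1,7] + [1,2].
The 18×12 boundary matrix has rank 12 and Smith normal form diag(1,1,1,1,1,1,1,1,1,1,1,2).

Now H_k = ker ∂_k / im ∂_{k+1}, so:

  H_0: rank C_0 − rank ∂_1 = 7 − 6 = 1, and the invariant factors of ∂_1 are all 1, so H_0 = Z.
  H_1: rank ker ∂_1 − rank ∂_2 = (18 − 6) − 12 = 0, and ∂_2 has invariant factor 2 > 1, so H_1 = Z/2.
  H_2: rank ker ∂_2 − rank ∂_3 = (12 − 12) − 0 = 0, and there is no ∂_3, so H_2 = 0.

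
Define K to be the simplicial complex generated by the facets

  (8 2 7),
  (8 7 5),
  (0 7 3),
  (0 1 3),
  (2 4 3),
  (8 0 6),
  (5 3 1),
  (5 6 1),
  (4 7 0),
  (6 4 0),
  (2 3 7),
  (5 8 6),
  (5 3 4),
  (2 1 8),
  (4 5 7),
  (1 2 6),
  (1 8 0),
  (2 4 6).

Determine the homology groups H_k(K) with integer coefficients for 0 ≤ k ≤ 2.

Take the total order 0 < 1 < 2 < 3 < 4 < 5 < 6 < 7 < 8 on the vertex set. Then K (dimension 2) consists of the simplices:

  0-simplices (9): [0], [1], [2], [3], [4], [5], [6], [7], [8]
  1-simplices (27): (27 of them)
  2-simplices (18): [0,1,3], [0,1,8], [0,3,7], [0,4,6], [0,4,7], [0,6,8], [1,2,6], [1,2,8], [1,3,5], [1,5,6], [2,3,4], [2,3,7], [2,4,6], [2,7,8], [3,4,5], [4,5,7], [5,6,8], [5,7,8]

Hence C_0 ≅ Z^9, C_1 ≅ Z^27, C_2 ≅ Z^18.

∂_1: C_1 → C_0 is given by ∂[p,q] = [q] − [p]. For instance
  ∂[0,1] = [1] − [0].
As a 9×27 matrix over Z this has rank 8, with invariant factors (1,1,1,1,1,1,1,1).

The boundary map ∂_2: C_2 → C_1 acts by ∂[p,q,r] = [q,r] − [p,r] + [p,q]. For instance
  ∂[1,3,5] = [3,5] − [1,5] + [1,3],
  ∂[5,6,8] = [6,8] − [5,8] + [5,6].
The 27×18 boundary matrix has rank 18 and Smith normal form diag(1,1,1,1,1,1,1,1,1,1,1,1,1,1,1,1,1,2).

Now H_k = ker ∂_k / im ∂_{k+1}, so:

  H_0: rank C_0 − rank ∂_1 = 9 − 8 = 1, and the invariant factors of ∂_1 are all 1, so H_0 = Z.
  H_1: rank ker ∂_1 − rank ∂_2 = (27 − 8) − 18 = 1, and ∂_2 has invariant factor 2 > 1, so H_1 = Z ⊕ Z/2.
  H_2: rank ker ∂_2 − rank ∂_3 = (18 − 18) − 0 = 0, and there is no ∂_3, so H_2 = 0.

H_0 ≅ Z,  H_1 ≅ Z ⊕ Z/2,  H_2 = 0.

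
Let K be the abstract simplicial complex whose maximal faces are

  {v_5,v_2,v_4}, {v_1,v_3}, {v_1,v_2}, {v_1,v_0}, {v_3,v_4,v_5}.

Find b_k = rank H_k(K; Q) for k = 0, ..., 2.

Take the total order v_0 < v_1 < v_2 < v_3 < v_4 < v_5 on the vertex set. Then K (dimension 2) consists of the simplices:

  0-simplices (6): [v_0], [v_1], [v_2], [v_3], [v_4], [v_5]
  1-simplices (8): [v_0,v_1], [v_1,v_2], [v_1,v_3], [v_2,v_4], [v_2,v_5], [v_3,v_4], [v_3,v_5], [v_4,v_5]
  2-simplices (2): [v_2,v_4,v_5], [v_3,v_4,v_5]

giving chain groups C_0 ≅ Z^6, C_1 ≅ Z^8, C_2 ≅ Z^2.

Boundary ∂_1: C_1 → C_0 is given by ∂[p,q] = [q] − [p]. For instance
  ∂[v_2,v_4] = [v_4] − [v_2].
This gives a 6×8 integer matrix of rank 5; reducing to Smith normal form yields diagonal entries (1,1,1,1,1).

The boundary map ∂_2: C_2 → C_1 maps a triangle to the signed sum of its edges. For instance
  ∂[v_3,v_4,v_5] = [v_4,v_5] − [v_3,v_5] + [v_3,v_4],
  ∂[v_2,v_4,v_5] = [v_4,v_5] − [v_2,v_5] + [v_2,v_4].
This gives a 8×2 integer matrix of rank 2; reducing to Smith normal form yields diagonal entries (1,1).

From H_k ≅ ker(∂_k) / im(∂_{k+1}) we obtain:

  H_0: rank C_0 − rank ∂_1 = 6 − 5 = 1, and the invariant factors of ∂_1 are all 1, so H_0 = Z.
  H_1: rank ker ∂_1 − rank ∂_2 = (8 − 5) − 2 = 1, and the invariant factors of ∂_2 are all 1, so H_1 = Z.
  H_2: rank ker ∂_2 − rank ∂_3 = (2 − 2) − 0 = 0, and there is no ∂_3, so H_2 = 0.

Hence the Betti numbers are b_0 = 1, b_1 = 1, b_2 = 0.

b_0 = 1, b_1 = 1, b_2 = 0.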